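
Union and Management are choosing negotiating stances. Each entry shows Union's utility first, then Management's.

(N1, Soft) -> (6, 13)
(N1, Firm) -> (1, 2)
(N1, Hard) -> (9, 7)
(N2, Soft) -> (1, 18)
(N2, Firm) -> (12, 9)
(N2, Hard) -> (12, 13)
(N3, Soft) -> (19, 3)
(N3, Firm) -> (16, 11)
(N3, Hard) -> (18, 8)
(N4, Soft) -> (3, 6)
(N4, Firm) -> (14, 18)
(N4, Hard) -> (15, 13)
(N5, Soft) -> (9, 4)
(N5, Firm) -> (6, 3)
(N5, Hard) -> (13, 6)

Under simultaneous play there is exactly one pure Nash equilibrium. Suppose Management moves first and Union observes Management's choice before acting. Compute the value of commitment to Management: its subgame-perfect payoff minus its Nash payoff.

Solve by backward induction (Management leads).
- Soft: BR = N3, leader payoff 3.
- Firm: BR = N3, leader payoff 11.
- Hard: BR = N3, leader payoff 8.
Maximizing over 3, 11, 8, Management chooses Firm. Subgame-perfect outcome: (N3, Firm) with payoffs (16, 11).
Now find the simultaneous Nash equilibrium.
Union's best replies: Soft→N3; Firm→N3; Hard→N3.
Management's best replies: N1→Soft; N2→Soft; N3→Firm; N4→Firm; N5→Hard.
The unique mutual best reply is (N3, Firm), giving (16, 11).
Management's commitment gain: 11 − 11 = 0.

0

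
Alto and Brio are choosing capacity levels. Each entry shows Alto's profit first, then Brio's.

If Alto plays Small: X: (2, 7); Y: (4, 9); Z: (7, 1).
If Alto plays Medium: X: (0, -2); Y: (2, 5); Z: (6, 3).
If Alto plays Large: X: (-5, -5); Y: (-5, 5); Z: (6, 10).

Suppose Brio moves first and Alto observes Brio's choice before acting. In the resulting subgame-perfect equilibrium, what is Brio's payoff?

Backward induction with Brio moving first.
- X: Alto compares 2, 0, -5 and picks Small; Brio would get 7.
- Y: Alto compares 4, 2, -5 and picks Small; Brio would get 9.
- Z: Alto compares 7, 6, 6 and picks Small; Brio would get 1.
Brio's induced payoffs are 7, 9, 1, so Brio commits to Y. Subgame-perfect outcome: (Small, Y) with payoffs (4, 9).

9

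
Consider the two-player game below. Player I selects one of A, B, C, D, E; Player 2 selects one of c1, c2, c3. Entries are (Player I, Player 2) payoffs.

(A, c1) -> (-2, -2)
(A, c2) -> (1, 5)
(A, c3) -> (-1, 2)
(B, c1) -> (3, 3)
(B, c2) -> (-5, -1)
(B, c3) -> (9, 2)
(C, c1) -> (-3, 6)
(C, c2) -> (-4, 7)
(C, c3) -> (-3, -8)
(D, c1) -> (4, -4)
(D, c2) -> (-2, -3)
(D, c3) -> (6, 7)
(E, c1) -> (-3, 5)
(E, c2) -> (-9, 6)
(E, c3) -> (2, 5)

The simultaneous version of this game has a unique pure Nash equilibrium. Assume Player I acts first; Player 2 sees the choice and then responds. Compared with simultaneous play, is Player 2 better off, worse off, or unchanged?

better off

Player 2 best-responds to each possible Player I move:
- A → Player 2 plays c2 (best of -2, 5, 2); Player I gets 1.
- B → Player 2 plays c1 (best of 3, -1, 2); Player I gets 3.
- C → Player 2 plays c2 (best of 6, 7, -8); Player I gets -4.
- D → Player 2 plays c3 (best of -4, -3, 7); Player I gets 6.
- E → Player 2 plays c2 (best of 5, 6, 5); Player I gets -9.
Player I's induced payoffs are 1, 3, -4, 6, -9, so Player I commits to D. Subgame-perfect outcome: (D, c3) with payoffs (6, 7).
Now find the simultaneous Nash equilibrium.
Player I's best replies: c1→D; c2→A; c3→B.
Player 2's best replies: A→c2; B→c1; C→c2; D→c3; E→c2.
The unique mutual best reply is (A, c2), giving (1, 5).
Player 2 earns 7 sequentially versus 5 at the Nash outcome: better off.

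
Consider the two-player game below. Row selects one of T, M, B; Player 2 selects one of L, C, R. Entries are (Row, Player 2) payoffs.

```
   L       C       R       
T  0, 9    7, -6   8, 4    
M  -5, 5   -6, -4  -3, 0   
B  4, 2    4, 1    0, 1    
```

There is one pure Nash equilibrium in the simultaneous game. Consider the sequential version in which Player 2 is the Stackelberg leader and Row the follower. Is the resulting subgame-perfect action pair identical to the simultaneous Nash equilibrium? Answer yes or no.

Solve by backward induction (Player 2 leads).
- L → Row plays B (best of 0, -5, 4); Player 2 gets 2.
- C → Row plays T (best of 7, -6, 4); Player 2 gets -6.
- R → Row plays T (best of 8, -3, 0); Player 2 gets 4.
Maximizing over 2, -6, 4, Player 2 chooses R. Subgame-perfect outcome: (T, R) with payoffs (8, 4).
Under simultaneous play:
Row's best replies: L→B; C→T; R→T.
Player 2's best replies: T→L; M→L; B→L.
The unique mutual best reply is (B, L), giving (4, 2).
Sequential outcome (T, R) differs from the Nash profile (B, L).

no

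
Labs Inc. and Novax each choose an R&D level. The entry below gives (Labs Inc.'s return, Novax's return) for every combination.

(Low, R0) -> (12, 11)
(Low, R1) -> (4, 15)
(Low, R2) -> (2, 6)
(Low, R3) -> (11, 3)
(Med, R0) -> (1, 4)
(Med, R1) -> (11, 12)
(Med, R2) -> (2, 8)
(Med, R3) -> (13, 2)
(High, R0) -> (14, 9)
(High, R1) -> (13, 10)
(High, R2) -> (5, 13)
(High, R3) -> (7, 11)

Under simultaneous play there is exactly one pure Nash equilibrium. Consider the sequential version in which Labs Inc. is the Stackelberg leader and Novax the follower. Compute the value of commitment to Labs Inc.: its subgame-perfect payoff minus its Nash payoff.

6

Backward induction with Labs Inc. moving first.
- Low → Novax plays R1 (best of 11, 15, 6, 3); Labs Inc. gets 4.
- Med → Novax plays R1 (best of 4, 12, 8, 2); Labs Inc. gets 11.
- High → Novax plays R2 (best of 9, 10, 13, 11); Labs Inc. gets 5.
Labs Inc.'s induced payoffs are 4, 11, 5, so Labs Inc. commits to Med. Subgame-perfect outcome: (Med, R1) with payoffs (11, 12).
Now find the simultaneous Nash equilibrium.
Labs Inc.'s best replies: R0→High; R1→High; R2→High; R3→Med.
Novax's best replies: Low→R1; Med→R1; High→R2.
The unique mutual best reply is (High, R2), giving (5, 13).
Labs Inc.'s commitment gain: 11 − 5 = 6.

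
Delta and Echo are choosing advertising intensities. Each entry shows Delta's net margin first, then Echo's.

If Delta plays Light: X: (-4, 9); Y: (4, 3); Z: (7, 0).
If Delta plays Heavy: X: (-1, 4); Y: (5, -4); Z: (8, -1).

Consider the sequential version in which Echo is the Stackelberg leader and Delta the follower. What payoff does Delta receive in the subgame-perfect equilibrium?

-1

Delta best-responds to each possible Echo move:
- X: Delta compares -4, -1 and picks Heavy; Echo would get 4.
- Y: Delta compares 4, 5 and picks Heavy; Echo would get -4.
- Z: Delta compares 7, 8 and picks Heavy; Echo would get -1.
Maximizing over 4, -4, -1, Echo chooses X. Subgame-perfect outcome: (Heavy, X) with payoffs (-1, 4).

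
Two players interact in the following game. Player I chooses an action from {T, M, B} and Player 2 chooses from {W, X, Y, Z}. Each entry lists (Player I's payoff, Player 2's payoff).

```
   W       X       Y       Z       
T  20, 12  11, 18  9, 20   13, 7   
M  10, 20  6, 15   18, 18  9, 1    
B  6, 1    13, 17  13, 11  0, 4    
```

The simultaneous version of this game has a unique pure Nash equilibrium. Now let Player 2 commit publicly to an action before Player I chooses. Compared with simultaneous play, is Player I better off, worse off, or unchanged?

better off

Solve by backward induction (Player 2 leads).
- W: BR = T, leader payoff 12.
- X: BR = B, leader payoff 17.
- Y: BR = M, leader payoff 18.
- Z: BR = T, leader payoff 7.
Player 2's induced payoffs are 12, 17, 18, 7, so Player 2 commits to Y. Subgame-perfect outcome: (M, Y) with payoffs (18, 18).
Under simultaneous play:
Player I's best replies: W→T; X→B; Y→M; Z→T.
Player 2's best replies: T→Y; M→W; B→X.
The unique mutual best reply is (B, X), giving (13, 17).
Player I earns 18 sequentially versus 13 at the Nash outcome: better off.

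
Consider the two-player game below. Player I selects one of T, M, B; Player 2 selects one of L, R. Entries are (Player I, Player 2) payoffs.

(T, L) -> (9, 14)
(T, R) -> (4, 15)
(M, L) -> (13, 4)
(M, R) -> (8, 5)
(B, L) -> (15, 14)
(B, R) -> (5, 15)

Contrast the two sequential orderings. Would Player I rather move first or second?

If Player I leads: Player 2's best replies are T→R, M→R, B→R; Player I's induced payoffs 4, 8, 5; outcome (M, R), payoffs (8, 5).
If Player 2 leads: Player I's best replies are L→B, R→M; Player 2's induced payoffs 14, 5; outcome (B, L), payoffs (15, 14).
Player I gets 8 moving first and 15 moving second, so Player I prefers to move second.

second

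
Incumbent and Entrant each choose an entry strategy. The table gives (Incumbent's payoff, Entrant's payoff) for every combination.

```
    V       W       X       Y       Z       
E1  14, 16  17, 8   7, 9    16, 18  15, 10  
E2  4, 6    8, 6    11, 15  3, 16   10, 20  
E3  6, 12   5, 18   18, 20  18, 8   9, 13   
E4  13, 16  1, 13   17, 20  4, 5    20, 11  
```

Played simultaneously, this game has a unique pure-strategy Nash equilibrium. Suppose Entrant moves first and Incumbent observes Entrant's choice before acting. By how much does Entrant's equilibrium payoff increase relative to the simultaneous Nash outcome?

Incumbent best-responds to each possible Entrant move:
- V: BR = E1, leader payoff 16.
- W: BR = E1, leader payoff 8.
- X: BR = E3, leader payoff 20.
- Y: BR = E3, leader payoff 8.
- Z: BR = E4, leader payoff 11.
Among 16, 8, 20, 8, 11, the best is 20 at X. Subgame-perfect outcome: (E3, X) with payoffs (18, 20).
For the simultaneous game, intersect best replies.
Incumbent's best replies: V→E1; W→E1; X→E3; Y→E3; Z→E4.
Entrant's best replies: E1→Y; E2→Z; E3→X; E4→X.
The unique mutual best reply is (E3, X), giving (18, 20).
Entrant's commitment gain: 20 − 20 = 0.

0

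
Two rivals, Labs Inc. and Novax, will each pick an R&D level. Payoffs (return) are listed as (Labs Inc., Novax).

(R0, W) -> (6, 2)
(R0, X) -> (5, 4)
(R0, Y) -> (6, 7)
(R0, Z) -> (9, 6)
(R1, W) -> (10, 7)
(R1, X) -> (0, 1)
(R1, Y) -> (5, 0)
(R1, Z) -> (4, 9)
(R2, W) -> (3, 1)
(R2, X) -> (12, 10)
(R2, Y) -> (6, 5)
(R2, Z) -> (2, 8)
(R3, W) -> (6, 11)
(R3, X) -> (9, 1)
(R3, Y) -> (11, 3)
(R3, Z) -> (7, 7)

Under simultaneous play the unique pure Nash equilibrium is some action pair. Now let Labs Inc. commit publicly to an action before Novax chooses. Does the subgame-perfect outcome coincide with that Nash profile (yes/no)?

Novax best-responds to each possible Labs Inc. move:
- R0 → Novax plays Y (best of 2, 4, 7, 6); Labs Inc. gets 6.
- R1 → Novax plays Z (best of 7, 1, 0, 9); Labs Inc. gets 4.
- R2 → Novax plays X (best of 1, 10, 5, 8); Labs Inc. gets 12.
- R3 → Novax plays W (best of 11, 1, 3, 7); Labs Inc. gets 6.
Maximizing over 6, 4, 12, 6, Labs Inc. chooses R2. Subgame-perfect outcome: (R2, X) with payoffs (12, 10).
Under simultaneous play:
Labs Inc.'s best replies: W→R1; X→R2; Y→R3; Z→R0.
Novax's best replies: R0→Y; R1→Z; R2→X; R3→W.
The unique mutual best reply is (R2, X), giving (12, 10).
Sequential outcome (R2, X) coincides with the Nash profile (R2, X).

yes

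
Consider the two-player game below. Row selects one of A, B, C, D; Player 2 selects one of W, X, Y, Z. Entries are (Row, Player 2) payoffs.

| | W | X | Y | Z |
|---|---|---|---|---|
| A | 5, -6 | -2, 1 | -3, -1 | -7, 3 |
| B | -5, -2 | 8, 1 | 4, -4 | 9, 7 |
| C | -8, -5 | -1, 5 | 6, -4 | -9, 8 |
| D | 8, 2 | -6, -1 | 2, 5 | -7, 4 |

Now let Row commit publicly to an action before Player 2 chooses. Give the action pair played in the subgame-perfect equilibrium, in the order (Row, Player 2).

(B, Z)

Solve by backward induction (Row leads).
- A: Player 2 compares -6, 1, -1, 3 and picks Z; Row would get -7.
- B: Player 2 compares -2, 1, -4, 7 and picks Z; Row would get 9.
- C: Player 2 compares -5, 5, -4, 8 and picks Z; Row would get -9.
- D: Player 2 compares 2, -1, 5, 4 and picks Y; Row would get 2.
Row's induced payoffs are -7, 9, -9, 2, so Row commits to B. Subgame-perfect outcome: (B, Z) with payoffs (9, 7).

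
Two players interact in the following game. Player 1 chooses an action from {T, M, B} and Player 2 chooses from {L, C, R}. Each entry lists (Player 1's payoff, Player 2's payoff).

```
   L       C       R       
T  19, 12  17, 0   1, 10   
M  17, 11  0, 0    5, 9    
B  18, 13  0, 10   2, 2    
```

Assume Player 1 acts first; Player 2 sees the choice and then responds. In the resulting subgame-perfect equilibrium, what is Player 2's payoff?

Solve by backward induction (Player 1 leads).
- T: BR = L, leader payoff 19.
- M: BR = L, leader payoff 17.
- B: BR = L, leader payoff 18.
Player 1's induced payoffs are 19, 17, 18, so Player 1 commits to T. Subgame-perfect outcome: (T, L) with payoffs (19, 12).

12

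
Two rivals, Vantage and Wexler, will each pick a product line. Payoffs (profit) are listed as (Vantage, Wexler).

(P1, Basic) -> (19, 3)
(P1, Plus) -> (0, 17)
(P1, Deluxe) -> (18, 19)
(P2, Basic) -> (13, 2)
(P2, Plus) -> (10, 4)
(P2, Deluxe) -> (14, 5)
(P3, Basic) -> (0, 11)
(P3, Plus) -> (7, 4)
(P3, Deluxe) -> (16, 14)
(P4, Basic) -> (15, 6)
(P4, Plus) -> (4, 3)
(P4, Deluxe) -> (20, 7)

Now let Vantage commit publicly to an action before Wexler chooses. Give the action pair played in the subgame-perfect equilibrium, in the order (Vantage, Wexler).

(P4, Deluxe)

Wexler best-responds to each possible Vantage move:
- P1 → Wexler plays Deluxe (best of 3, 17, 19); Vantage gets 18.
- P2 → Wexler plays Deluxe (best of 2, 4, 5); Vantage gets 14.
- P3 → Wexler plays Deluxe (best of 11, 4, 14); Vantage gets 16.
- P4 → Wexler plays Deluxe (best of 6, 3, 7); Vantage gets 20.
Among 18, 14, 16, 20, the best is 20 at P4. Subgame-perfect outcome: (P4, Deluxe) with payoffs (20, 7).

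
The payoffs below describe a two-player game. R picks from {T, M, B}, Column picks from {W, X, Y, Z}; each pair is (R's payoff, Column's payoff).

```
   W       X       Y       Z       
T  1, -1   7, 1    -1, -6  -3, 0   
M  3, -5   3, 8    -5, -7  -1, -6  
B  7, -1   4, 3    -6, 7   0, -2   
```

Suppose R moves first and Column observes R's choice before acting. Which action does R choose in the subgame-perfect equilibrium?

T

Backward induction with R moving first.
- T: BR = X, leader payoff 7.
- M: BR = X, leader payoff 3.
- B: BR = Y, leader payoff -6.
R's induced payoffs are 7, 3, -6, so R commits to T. Subgame-perfect outcome: (T, X) with payoffs (7, 1).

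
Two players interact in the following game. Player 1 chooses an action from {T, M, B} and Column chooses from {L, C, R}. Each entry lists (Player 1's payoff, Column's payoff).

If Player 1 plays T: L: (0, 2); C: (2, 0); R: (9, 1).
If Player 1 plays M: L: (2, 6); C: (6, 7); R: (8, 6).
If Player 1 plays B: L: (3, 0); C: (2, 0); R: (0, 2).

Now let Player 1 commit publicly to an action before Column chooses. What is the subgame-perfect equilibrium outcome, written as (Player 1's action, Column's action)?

Column best-responds to each possible Player 1 move:
- T: BR = L, leader payoff 0.
- M: BR = C, leader payoff 6.
- B: BR = R, leader payoff 0.
Among 0, 6, 0, the best is 6 at M. Subgame-perfect outcome: (M, C) with payoffs (6, 7).

(M, C)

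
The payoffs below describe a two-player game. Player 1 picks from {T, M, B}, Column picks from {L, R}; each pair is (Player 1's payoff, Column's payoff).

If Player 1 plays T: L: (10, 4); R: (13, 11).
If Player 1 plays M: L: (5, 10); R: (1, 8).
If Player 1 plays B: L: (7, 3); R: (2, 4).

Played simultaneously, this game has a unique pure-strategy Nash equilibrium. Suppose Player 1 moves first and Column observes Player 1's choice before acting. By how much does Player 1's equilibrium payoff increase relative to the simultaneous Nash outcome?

0

Backward induction with Player 1 moving first.
- T → Column plays R (best of 4, 11); Player 1 gets 13.
- M → Column plays L (best of 10, 8); Player 1 gets 5.
- B → Column plays R (best of 3, 4); Player 1 gets 2.
Player 1's induced payoffs are 13, 5, 2, so Player 1 commits to T. Subgame-perfect outcome: (T, R) with payoffs (13, 11).
Now find the simultaneous Nash equilibrium.
Player 1's best replies: L→T; R→T.
Column's best replies: T→R; M→L; B→R.
Only (T, R) has each player best-responding; Nash payoffs (13, 11).
Player 1's commitment gain: 13 − 13 = 0.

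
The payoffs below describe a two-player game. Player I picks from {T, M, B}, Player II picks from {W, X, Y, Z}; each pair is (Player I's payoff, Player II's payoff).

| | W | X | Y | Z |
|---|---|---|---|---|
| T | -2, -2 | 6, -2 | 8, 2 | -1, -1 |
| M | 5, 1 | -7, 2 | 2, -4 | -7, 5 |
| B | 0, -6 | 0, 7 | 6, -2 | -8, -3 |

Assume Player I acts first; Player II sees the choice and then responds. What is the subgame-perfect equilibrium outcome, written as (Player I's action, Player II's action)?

Backward induction with Player I moving first.
- T: BR = Y, leader payoff 8.
- M: BR = Z, leader payoff -7.
- B: BR = X, leader payoff 0.
Maximizing over 8, -7, 0, Player I chooses T. Subgame-perfect outcome: (T, Y) with payoffs (8, 2).

(T, Y)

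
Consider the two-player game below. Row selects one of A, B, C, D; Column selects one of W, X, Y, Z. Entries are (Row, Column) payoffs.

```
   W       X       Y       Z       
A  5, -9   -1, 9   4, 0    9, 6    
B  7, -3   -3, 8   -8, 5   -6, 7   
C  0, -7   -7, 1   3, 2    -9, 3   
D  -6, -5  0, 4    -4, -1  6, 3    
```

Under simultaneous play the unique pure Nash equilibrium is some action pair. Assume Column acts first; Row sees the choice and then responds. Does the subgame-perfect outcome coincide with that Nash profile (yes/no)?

Row best-responds to each possible Column move:
- W → Row plays B (best of 5, 7, 0, -6); Column gets -3.
- X → Row plays D (best of -1, -3, -7, 0); Column gets 4.
- Y → Row plays A (best of 4, -8, 3, -4); Column gets 0.
- Z → Row plays A (best of 9, -6, -9, 6); Column gets 6.
Among -3, 4, 0, 6, the best is 6 at Z. Subgame-perfect outcome: (A, Z) with payoffs (9, 6).
Now find the simultaneous Nash equilibrium.
Row's best replies: W→B; X→D; Y→A; Z→A.
Column's best replies: A→X; B→X; C→Z; D→X.
Only (D, X) has each player best-responding; Nash payoffs (0, 4).
Sequential outcome (A, Z) differs from the Nash profile (D, X).

no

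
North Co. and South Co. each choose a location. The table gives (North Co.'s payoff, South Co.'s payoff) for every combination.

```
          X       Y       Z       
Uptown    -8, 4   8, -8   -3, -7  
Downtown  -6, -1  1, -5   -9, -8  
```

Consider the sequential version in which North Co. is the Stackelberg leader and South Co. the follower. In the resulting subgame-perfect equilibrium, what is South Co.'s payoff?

-1

Solve by backward induction (North Co. leads).
- Uptown: South Co. compares 4, -8, -7 and picks X; North Co. would get -8.
- Downtown: South Co. compares -1, -5, -8 and picks X; North Co. would get -6.
Maximizing over -8, -6, North Co. chooses Downtown. Subgame-perfect outcome: (Downtown, X) with payoffs (-6, -1).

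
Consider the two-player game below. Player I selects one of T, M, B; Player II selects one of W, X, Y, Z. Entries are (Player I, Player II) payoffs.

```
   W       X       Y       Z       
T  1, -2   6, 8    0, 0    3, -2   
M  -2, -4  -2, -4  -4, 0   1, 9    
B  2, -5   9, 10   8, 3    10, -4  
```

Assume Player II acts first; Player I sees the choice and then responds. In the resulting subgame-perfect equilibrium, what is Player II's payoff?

10

Backward induction with Player II moving first.
- W → Player I plays B (best of 1, -2, 2); Player II gets -5.
- X → Player I plays B (best of 6, -2, 9); Player II gets 10.
- Y → Player I plays B (best of 0, -4, 8); Player II gets 3.
- Z → Player I plays B (best of 3, 1, 10); Player II gets -4.
Maximizing over -5, 10, 3, -4, Player II chooses X. Subgame-perfect outcome: (B, X) with payoffs (9, 10).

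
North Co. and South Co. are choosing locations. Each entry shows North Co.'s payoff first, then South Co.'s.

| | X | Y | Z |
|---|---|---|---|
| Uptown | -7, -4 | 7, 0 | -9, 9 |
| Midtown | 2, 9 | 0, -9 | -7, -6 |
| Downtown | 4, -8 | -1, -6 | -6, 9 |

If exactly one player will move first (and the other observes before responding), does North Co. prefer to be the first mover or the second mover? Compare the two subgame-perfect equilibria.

first

If North Co. leads: South Co.'s best replies are Uptown→Z, Midtown→X, Downtown→Z; North Co.'s induced payoffs -9, 2, -6; outcome (Midtown, X), payoffs (2, 9).
If South Co. leads: North Co.'s best replies are X→Downtown, Y→Uptown, Z→Downtown; South Co.'s induced payoffs -8, 0, 9; outcome (Downtown, Z), payoffs (-6, 9).
North Co. gets 2 moving first and -6 moving second, so North Co. prefers to move first.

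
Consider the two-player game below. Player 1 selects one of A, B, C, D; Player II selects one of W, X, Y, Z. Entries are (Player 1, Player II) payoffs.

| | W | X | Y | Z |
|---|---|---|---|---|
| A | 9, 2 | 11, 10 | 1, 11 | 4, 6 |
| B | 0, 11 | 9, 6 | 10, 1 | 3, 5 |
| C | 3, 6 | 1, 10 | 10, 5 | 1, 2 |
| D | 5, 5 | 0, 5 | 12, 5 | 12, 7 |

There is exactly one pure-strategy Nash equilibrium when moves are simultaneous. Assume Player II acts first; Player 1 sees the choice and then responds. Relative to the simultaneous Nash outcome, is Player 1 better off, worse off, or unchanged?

Player 1 best-responds to each possible Player II move:
- W: BR = A, leader payoff 2.
- X: BR = A, leader payoff 10.
- Y: BR = D, leader payoff 5.
- Z: BR = D, leader payoff 7.
Among 2, 10, 5, 7, the best is 10 at X. Subgame-perfect outcome: (A, X) with payoffs (11, 10).
Under simultaneous play:
Player 1's best replies: W→A; X→A; Y→D; Z→D.
Player II's best replies: A→Y; B→W; C→X; D→Z.
The unique mutual best reply is (D, Z), giving (12, 7).
Player 1 earns 11 sequentially versus 12 at the Nash outcome: worse off.

worse off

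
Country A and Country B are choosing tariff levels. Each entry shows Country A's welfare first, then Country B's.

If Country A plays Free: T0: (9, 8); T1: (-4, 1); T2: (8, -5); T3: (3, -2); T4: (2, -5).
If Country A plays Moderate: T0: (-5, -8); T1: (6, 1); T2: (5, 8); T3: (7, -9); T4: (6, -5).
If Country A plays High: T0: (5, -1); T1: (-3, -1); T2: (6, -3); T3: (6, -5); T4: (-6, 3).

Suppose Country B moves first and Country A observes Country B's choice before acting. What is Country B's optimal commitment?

T0

Backward induction with Country B moving first.
- T0: BR = Free, leader payoff 8.
- T1: BR = Moderate, leader payoff 1.
- T2: BR = Free, leader payoff -5.
- T3: BR = Moderate, leader payoff -9.
- T4: BR = Moderate, leader payoff -5.
Country B's induced payoffs are 8, 1, -5, -9, -5, so Country B commits to T0. Subgame-perfect outcome: (Free, T0) with payoffs (9, 8).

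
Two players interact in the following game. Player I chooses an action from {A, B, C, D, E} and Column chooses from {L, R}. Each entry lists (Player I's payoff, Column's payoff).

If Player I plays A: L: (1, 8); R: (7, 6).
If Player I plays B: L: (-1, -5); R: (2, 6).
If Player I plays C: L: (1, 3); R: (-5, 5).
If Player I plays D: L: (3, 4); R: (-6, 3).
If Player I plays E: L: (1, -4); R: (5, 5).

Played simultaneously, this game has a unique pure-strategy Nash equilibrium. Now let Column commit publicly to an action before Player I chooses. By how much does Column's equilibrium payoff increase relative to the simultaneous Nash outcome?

2

Backward induction with Column moving first.
- L → Player I plays D (best of 1, -1, 1, 3, 1); Column gets 4.
- R → Player I plays A (best of 7, 2, -5, -6, 5); Column gets 6.
Column's induced payoffs are 4, 6, so Column commits to R. Subgame-perfect outcome: (A, R) with payoffs (7, 6).
Now find the simultaneous Nash equilibrium.
Player I's best replies: L→D; R→A.
Column's best replies: A→L; B→R; C→R; D→L; E→R.
Only (D, L) has each player best-responding; Nash payoffs (3, 4).
Column's commitment gain: 6 − 4 = 2.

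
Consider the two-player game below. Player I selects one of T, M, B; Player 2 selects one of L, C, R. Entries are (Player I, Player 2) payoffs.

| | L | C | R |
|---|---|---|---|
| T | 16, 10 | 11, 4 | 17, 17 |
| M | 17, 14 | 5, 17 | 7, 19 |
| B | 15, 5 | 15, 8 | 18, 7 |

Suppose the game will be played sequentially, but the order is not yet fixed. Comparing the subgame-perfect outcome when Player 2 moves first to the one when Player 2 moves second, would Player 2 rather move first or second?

second

If Player I leads: Player 2's best replies are T→R, M→R, B→C; Player I's induced payoffs 17, 7, 15; outcome (T, R), payoffs (17, 17).
If Player 2 leads: Player I's best replies are L→M, C→B, R→B; Player 2's induced payoffs 14, 8, 7; outcome (M, L), payoffs (17, 14).
Player 2 gets 14 moving first and 17 moving second, so Player 2 prefers to move second.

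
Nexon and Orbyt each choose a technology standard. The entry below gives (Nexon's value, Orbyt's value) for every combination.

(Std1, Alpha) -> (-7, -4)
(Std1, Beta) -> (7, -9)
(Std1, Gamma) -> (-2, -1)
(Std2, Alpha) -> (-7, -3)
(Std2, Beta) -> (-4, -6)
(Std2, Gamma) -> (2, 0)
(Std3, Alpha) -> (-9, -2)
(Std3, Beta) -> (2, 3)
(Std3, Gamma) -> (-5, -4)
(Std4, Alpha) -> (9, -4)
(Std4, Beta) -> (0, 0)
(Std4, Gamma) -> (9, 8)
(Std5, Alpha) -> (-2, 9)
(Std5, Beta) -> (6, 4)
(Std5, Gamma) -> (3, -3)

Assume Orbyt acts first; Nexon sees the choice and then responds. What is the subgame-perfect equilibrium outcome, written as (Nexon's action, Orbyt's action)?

Nexon best-responds to each possible Orbyt move:
- Alpha → Nexon plays Std4 (best of -7, -7, -9, 9, -2); Orbyt gets -4.
- Beta → Nexon plays Std1 (best of 7, -4, 2, 0, 6); Orbyt gets -9.
- Gamma → Nexon plays Std4 (best of -2, 2, -5, 9, 3); Orbyt gets 8.
Orbyt's induced payoffs are -4, -9, 8, so Orbyt commits to Gamma. Subgame-perfect outcome: (Std4, Gamma) with payoffs (9, 8).

(Std4, Gamma)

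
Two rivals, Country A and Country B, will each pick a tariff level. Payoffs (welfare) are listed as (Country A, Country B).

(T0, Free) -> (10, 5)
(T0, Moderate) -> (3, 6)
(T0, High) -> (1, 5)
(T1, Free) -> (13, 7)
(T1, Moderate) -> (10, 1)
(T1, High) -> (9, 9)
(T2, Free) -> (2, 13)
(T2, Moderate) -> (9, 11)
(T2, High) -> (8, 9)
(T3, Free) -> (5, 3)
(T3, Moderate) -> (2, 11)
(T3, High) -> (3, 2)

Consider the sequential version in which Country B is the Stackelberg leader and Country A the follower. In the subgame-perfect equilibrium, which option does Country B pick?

High

Work backward from Country A's decision.
- Free → Country A plays T1 (best of 10, 13, 2, 5); Country B gets 7.
- Moderate → Country A plays T1 (best of 3, 10, 9, 2); Country B gets 1.
- High → Country A plays T1 (best of 1, 9, 8, 3); Country B gets 9.
Country B's induced payoffs are 7, 1, 9, so Country B commits to High. Subgame-perfect outcome: (T1, High) with payoffs (9, 9).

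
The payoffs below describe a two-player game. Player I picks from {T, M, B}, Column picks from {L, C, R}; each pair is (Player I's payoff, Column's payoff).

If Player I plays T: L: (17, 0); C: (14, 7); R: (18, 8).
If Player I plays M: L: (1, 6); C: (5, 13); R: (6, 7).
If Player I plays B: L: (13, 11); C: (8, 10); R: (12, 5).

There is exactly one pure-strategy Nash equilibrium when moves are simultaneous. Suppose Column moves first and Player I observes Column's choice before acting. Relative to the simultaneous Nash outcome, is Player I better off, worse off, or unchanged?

Player I best-responds to each possible Column move:
- L: BR = T, leader payoff 0.
- C: BR = T, leader payoff 7.
- R: BR = T, leader payoff 8.
Among 0, 7, 8, the best is 8 at R. Subgame-perfect outcome: (T, R) with payoffs (18, 8).
Under simultaneous play:
Player I's best replies: L→T; C→T; R→T.
Column's best replies: T→R; M→C; B→L.
The unique mutual best reply is (T, R), giving (18, 8).
Player I earns 18 sequentially versus 18 at the Nash outcome: unchanged.

unchanged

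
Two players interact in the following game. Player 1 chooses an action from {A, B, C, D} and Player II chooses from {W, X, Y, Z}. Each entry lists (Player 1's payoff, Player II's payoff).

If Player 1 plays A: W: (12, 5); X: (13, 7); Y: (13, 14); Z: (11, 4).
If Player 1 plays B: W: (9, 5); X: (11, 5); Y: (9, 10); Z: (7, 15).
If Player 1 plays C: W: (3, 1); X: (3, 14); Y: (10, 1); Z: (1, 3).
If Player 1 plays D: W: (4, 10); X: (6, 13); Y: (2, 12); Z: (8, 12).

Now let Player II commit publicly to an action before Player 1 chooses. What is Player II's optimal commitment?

Player 1 best-responds to each possible Player II move:
- W: BR = A, leader payoff 5.
- X: BR = A, leader payoff 7.
- Y: BR = A, leader payoff 14.
- Z: BR = A, leader payoff 4.
Among 5, 7, 14, 4, the best is 14 at Y. Subgame-perfect outcome: (A, Y) with payoffs (13, 14).

Y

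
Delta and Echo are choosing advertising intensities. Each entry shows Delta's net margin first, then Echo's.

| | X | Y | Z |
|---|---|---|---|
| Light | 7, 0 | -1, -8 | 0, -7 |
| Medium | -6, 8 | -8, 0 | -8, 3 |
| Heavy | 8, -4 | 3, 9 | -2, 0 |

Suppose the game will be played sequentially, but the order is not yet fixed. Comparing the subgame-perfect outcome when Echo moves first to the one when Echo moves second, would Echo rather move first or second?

If Delta leads: Echo's best replies are Light→X, Medium→X, Heavy→Y; Delta's induced payoffs 7, -6, 3; outcome (Light, X), payoffs (7, 0).
If Echo leads: Delta's best replies are X→Heavy, Y→Heavy, Z→Light; Echo's induced payoffs -4, 9, -7; outcome (Heavy, Y), payoffs (3, 9).
Echo gets 9 moving first and 0 moving second, so Echo prefers to move first.

first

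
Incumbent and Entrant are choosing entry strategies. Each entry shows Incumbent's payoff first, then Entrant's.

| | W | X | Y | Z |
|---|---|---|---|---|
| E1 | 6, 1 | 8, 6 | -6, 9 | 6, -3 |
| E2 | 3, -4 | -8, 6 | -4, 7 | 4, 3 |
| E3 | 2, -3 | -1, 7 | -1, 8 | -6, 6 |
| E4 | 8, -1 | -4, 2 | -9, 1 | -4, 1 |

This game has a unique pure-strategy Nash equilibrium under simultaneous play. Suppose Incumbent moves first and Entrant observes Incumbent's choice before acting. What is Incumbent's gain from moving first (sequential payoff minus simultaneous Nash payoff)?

0

Backward induction with Incumbent moving first.
- E1 → Entrant plays Y (best of 1, 6, 9, -3); Incumbent gets -6.
- E2 → Entrant plays Y (best of -4, 6, 7, 3); Incumbent gets -4.
- E3 → Entrant plays Y (best of -3, 7, 8, 6); Incumbent gets -1.
- E4 → Entrant plays X (best of -1, 2, 1, 1); Incumbent gets -4.
Maximizing over -6, -4, -1, -4, Incumbent chooses E3. Subgame-perfect outcome: (E3, Y) with payoffs (-1, 8).
For the simultaneous game, intersect best replies.
Incumbent's best replies: W→E4; X→E1; Y→E3; Z→E1.
Entrant's best replies: E1→Y; E2→Y; E3→Y; E4→X.
The unique mutual best reply is (E3, Y), giving (-1, 8).
Incumbent's commitment gain: -1 − -1 = 0.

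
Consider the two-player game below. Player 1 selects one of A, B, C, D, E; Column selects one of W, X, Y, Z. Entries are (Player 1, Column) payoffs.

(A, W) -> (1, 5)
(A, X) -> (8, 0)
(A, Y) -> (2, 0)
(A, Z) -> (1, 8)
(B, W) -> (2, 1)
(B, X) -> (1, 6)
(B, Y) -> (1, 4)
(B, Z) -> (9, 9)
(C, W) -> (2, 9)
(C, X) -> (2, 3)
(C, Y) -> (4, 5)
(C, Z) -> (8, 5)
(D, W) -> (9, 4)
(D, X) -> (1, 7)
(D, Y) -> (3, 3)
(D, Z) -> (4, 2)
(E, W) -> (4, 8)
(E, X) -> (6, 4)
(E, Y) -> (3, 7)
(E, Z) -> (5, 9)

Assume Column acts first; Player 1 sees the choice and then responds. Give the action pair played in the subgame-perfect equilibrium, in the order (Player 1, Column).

(B, Z)

Backward induction with Column moving first.
- W → Player 1 plays D (best of 1, 2, 2, 9, 4); Column gets 4.
- X → Player 1 plays A (best of 8, 1, 2, 1, 6); Column gets 0.
- Y → Player 1 plays C (best of 2, 1, 4, 3, 3); Column gets 5.
- Z → Player 1 plays B (best of 1, 9, 8, 4, 5); Column gets 9.
Column's induced payoffs are 4, 0, 5, 9, so Column commits to Z. Subgame-perfect outcome: (B, Z) with payoffs (9, 9).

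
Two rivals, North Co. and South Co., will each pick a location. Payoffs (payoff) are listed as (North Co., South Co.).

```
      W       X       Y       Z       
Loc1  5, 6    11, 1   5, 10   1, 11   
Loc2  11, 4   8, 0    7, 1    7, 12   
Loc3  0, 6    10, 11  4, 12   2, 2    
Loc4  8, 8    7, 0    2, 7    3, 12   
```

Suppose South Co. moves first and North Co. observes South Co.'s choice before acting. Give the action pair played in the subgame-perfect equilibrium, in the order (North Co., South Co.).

Work backward from North Co.'s decision.
- W → North Co. plays Loc2 (best of 5, 11, 0, 8); South Co. gets 4.
- X → North Co. plays Loc1 (best of 11, 8, 10, 7); South Co. gets 1.
- Y → North Co. plays Loc2 (best of 5, 7, 4, 2); South Co. gets 1.
- Z → North Co. plays Loc2 (best of 1, 7, 2, 3); South Co. gets 12.
Among 4, 1, 1, 12, the best is 12 at Z. Subgame-perfect outcome: (Loc2, Z) with payoffs (7, 12).

(Loc2, Z)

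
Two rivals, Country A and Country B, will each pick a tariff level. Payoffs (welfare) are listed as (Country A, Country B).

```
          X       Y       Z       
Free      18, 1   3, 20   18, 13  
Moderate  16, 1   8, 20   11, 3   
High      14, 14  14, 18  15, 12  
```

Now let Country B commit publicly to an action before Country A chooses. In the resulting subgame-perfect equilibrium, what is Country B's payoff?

18

Backward induction with Country B moving first.
- X: BR = Free, leader payoff 1.
- Y: BR = High, leader payoff 18.
- Z: BR = Free, leader payoff 13.
Country B's induced payoffs are 1, 18, 13, so Country B commits to Y. Subgame-perfect outcome: (High, Y) with payoffs (14, 18).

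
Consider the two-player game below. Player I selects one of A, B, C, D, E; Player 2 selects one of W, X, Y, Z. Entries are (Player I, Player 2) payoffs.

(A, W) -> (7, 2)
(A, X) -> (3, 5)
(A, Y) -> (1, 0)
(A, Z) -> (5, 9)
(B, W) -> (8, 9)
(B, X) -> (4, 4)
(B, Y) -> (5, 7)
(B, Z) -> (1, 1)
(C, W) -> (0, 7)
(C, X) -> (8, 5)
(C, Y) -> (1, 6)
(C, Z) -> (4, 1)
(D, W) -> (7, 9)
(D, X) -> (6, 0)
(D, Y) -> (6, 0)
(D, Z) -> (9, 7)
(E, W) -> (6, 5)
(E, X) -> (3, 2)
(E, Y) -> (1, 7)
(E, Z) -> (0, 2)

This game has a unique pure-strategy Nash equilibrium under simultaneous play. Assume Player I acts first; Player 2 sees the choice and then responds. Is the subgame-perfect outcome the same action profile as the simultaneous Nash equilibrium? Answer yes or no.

yes

Work backward from Player 2's decision.
- A → Player 2 plays Z (best of 2, 5, 0, 9); Player I gets 5.
- B → Player 2 plays W (best of 9, 4, 7, 1); Player I gets 8.
- C → Player 2 plays W (best of 7, 5, 6, 1); Player I gets 0.
- D → Player 2 plays W (best of 9, 0, 0, 7); Player I gets 7.
- E → Player 2 plays Y (best of 5, 2, 7, 2); Player I gets 1.
Player I's induced payoffs are 5, 8, 0, 7, 1, so Player I commits to B. Subgame-perfect outcome: (B, W) with payoffs (8, 9).
Under simultaneous play:
Player I's best replies: W→B; X→C; Y→D; Z→D.
Player 2's best replies: A→Z; B→W; C→W; D→W; E→Y.
The unique mutual best reply is (B, W), giving (8, 9).
Sequential outcome (B, W) coincides with the Nash profile (B, W).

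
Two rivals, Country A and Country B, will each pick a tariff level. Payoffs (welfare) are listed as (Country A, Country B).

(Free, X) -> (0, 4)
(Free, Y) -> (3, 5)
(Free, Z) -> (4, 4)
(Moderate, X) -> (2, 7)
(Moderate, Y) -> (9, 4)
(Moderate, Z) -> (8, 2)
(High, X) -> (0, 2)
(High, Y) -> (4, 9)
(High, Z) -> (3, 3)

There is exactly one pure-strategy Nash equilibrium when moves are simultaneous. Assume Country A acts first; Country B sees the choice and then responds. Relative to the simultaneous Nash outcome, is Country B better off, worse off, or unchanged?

Country B best-responds to each possible Country A move:
- Free → Country B plays Y (best of 4, 5, 4); Country A gets 3.
- Moderate → Country B plays X (best of 7, 4, 2); Country A gets 2.
- High → Country B plays Y (best of 2, 9, 3); Country A gets 4.
Country A's induced payoffs are 3, 2, 4, so Country A commits to High. Subgame-perfect outcome: (High, Y) with payoffs (4, 9).
Under simultaneous play:
Country A's best replies: X→Moderate; Y→Moderate; Z→Moderate.
Country B's best replies: Free→Y; Moderate→X; High→Y.
The unique mutual best reply is (Moderate, X), giving (2, 7).
Country B earns 9 sequentially versus 7 at the Nash outcome: better off.

better off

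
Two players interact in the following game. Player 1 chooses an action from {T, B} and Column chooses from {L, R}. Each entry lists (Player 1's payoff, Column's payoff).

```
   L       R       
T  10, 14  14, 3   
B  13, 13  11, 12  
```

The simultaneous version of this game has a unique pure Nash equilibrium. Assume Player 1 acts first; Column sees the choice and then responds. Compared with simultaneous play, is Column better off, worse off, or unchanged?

Backward induction with Player 1 moving first.
- T → Column plays L (best of 14, 3); Player 1 gets 10.
- B → Column plays L (best of 13, 12); Player 1 gets 13.
Maximizing over 10, 13, Player 1 chooses B. Subgame-perfect outcome: (B, L) with payoffs (13, 13).
Under simultaneous play:
Player 1's best replies: L→B; R→T.
Column's best replies: T→L; B→L.
The unique mutual best reply is (B, L), giving (13, 13).
Column earns 13 sequentially versus 13 at the Nash outcome: unchanged.

unchanged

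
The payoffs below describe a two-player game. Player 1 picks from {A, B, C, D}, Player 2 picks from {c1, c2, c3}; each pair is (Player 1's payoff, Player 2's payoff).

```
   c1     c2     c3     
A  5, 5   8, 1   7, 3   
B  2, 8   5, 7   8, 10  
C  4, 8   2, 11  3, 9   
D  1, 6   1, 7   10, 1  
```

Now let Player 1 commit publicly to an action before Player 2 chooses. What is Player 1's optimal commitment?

B

Solve by backward induction (Player 1 leads).
- A → Player 2 plays c1 (best of 5, 1, 3); Player 1 gets 5.
- B → Player 2 plays c3 (best of 8, 7, 10); Player 1 gets 8.
- C → Player 2 plays c2 (best of 8, 11, 9); Player 1 gets 2.
- D → Player 2 plays c2 (best of 6, 7, 1); Player 1 gets 1.
Maximizing over 5, 8, 2, 1, Player 1 chooses B. Subgame-perfect outcome: (B, c3) with payoffs (8, 10).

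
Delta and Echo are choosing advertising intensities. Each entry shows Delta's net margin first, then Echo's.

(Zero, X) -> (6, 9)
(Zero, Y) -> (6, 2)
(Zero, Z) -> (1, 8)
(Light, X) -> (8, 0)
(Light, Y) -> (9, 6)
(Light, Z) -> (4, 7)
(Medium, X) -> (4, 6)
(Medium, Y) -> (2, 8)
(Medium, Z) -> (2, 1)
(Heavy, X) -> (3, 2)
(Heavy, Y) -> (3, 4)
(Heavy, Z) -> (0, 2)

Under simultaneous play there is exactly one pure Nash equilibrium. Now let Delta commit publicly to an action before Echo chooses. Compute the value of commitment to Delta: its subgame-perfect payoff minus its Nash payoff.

2

Solve by backward induction (Delta leads).
- Zero: Echo compares 9, 2, 8 and picks X; Delta would get 6.
- Light: Echo compares 0, 6, 7 and picks Z; Delta would get 4.
- Medium: Echo compares 6, 8, 1 and picks Y; Delta would get 2.
- Heavy: Echo compares 2, 4, 2 and picks Y; Delta would get 3.
Delta's induced payoffs are 6, 4, 2, 3, so Delta commits to Zero. Subgame-perfect outcome: (Zero, X) with payoffs (6, 9).
Under simultaneous play:
Delta's best replies: X→Light; Y→Light; Z→Light.
Echo's best replies: Zero→X; Light→Z; Medium→Y; Heavy→Y.
The unique mutual best reply is (Light, Z), giving (4, 7).
Delta's commitment gain: 6 − 4 = 2.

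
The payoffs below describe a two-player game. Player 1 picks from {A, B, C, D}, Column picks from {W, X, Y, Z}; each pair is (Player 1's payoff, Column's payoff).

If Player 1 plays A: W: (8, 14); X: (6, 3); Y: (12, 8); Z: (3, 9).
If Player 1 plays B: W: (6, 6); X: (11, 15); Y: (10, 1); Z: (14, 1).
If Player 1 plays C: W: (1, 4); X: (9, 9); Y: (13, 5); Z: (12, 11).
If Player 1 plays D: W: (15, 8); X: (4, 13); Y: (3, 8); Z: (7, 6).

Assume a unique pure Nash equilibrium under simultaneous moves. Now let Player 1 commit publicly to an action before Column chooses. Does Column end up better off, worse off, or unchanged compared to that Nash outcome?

Work backward from Column's decision.
- A: BR = W, leader payoff 8.
- B: BR = X, leader payoff 11.
- C: BR = Z, leader payoff 12.
- D: BR = X, leader payoff 4.
Among 8, 11, 12, 4, the best is 12 at C. Subgame-perfect outcome: (C, Z) with payoffs (12, 11).
Now find the simultaneous Nash equilibrium.
Player 1's best replies: W→D; X→B; Y→C; Z→B.
Column's best replies: A→W; B→X; C→Z; D→X.
The unique mutual best reply is (B, X), giving (11, 15).
Column earns 11 sequentially versus 15 at the Nash outcome: worse off.

worse off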